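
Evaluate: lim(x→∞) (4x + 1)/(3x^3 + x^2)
This is an ∞/∞ indeterminate form.

Apply L'Hôpital's rule: differentiate numerator and denominator separately.
  f(x) = 4·x + 1   ⇒   f'(x) = 4
  g(x) = 3·x^3 + x^2   ⇒   g'(x) = 9·x^2 + 2·x
  lim(x→∞) f'(x)/g'(x) = lim(x→∞) (4)/(9·x^2 + 2·x)
  = 0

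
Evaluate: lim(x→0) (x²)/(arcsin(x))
This is a 0/0 indeterminate form.

Apply L'Hôpital's rule: differentiate numerator and denominator separately.
  f(x) = x^2   ⇒   f'(x) = 2·x
  g(x) = asin(x)   ⇒   g'(x) = 1/sqrt(1 - x^2)
  lim(x→0) f'(x)/g'(x) = lim(x→0) (2·x)/(1/sqrt(1 - x^2))
  = 0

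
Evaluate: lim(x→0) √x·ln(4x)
This is a 0·∞ indeterminate form.

Rewrite 0·∞ as a quotient (0/0 or ∞/∞ form), then apply L'Hôpital's rule:
  lim(x→0) √x·ln(4x) = 0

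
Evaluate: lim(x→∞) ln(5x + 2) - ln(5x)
This is an ∞-∞ indeterminate form.

Combine fractions or rationalize to convert ∞-∞ to 0/0 form:
  lim(x→∞) ln(5x + 2) - ln(5x) = 0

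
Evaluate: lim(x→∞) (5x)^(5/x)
This is an exponential indeterminate form.

For exponential indeterminate forms, take the natural log:
  Let L = lim(x→∞) (5x)^(5/x)
  Then ln(L) = lim(x→∞) [exponent × ln(base)]
  Evaluate using L'Hôpital or standard limits, then exponentiate.
  L = 1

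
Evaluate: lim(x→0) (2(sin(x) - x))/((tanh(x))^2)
This is a 0/0 indeterminate form.

Apply L'Hôpital's rule: differentiate numerator and denominator separately.
  f(x) = -2·x + 2·sin(x)   ⇒   f'(x) = 2·cos(x) - 2
  g(x) = tanh(x)^2   ⇒   g'(x) = (2 - 2·tanh(x)^2)·tanh(x)
  lim(x→0) f'(x)/g'(x) = lim(x→0) (2·cos(x) - 2)/((2 - 2·tanh(x)^2)·tanh(x))
  = 0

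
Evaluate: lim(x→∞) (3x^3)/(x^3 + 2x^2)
This is an ∞/∞ indeterminate form.

Apply L'Hôpital's rule: differentiate numerator and denominator separately.
  f(x) = 3·x^3   ⇒   f'(x) = 9·x^2
  g(x) = x^3 + 2·x^2   ⇒   g'(x) = 3·x^2 + 4·x
  lim(x→∞) f'(x)/g'(x) = lim(x→∞) (9·x^2)/(3·x^2 + 4·x)
  = 3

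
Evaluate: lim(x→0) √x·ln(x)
This is a 0·∞ indeterminate form.

Rewrite 0·∞ as a quotient (0/0 or ∞/∞ form), then apply L'Hôpital's rule:
  lim(x→0) √x·ln(x) = 0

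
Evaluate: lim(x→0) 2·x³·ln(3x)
This is a 0·∞ indeterminate form.

Rewrite 0·∞ as a quotient (0/0 or ∞/∞ form), then apply L'Hôpital's rule:
  lim(x→0) 2·x³·ln(3x) = 0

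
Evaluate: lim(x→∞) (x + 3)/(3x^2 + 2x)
This is an ∞/∞ indeterminate form.

Apply L'Hôpital's rule: differentiate numerator and denominator separately.
  f(x) = x + 3   ⇒   f'(x) = 1
  g(x) = 3·x^2 + 2·x   ⇒   g'(x) = 6·x + 2
  lim(x→∞) f'(x)/g'(x) = lim(x→∞) (1)/(6·x + 2)
  = 0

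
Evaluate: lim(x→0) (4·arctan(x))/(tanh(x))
This is a 0/0 indeterminate form.

Apply L'Hôpital's rule: differentiate numerator and denominator separately.
  f(x) = 4·atan(x)   ⇒   f'(x) = 4/(x^2 + 1)
  g(x) = tanh(x)   ⇒   g'(x) = 1 - tanh(x)^2
  lim(x→0) f'(x)/g'(x) = lim(x→0) (4/(x^2 + 1))/(1 - tanh(x)^2)
  = 4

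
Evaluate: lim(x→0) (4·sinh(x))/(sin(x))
This is a 0/0 indeterminate form.

Apply L'Hôpital's rule: differentiate numerator and denominator separately.
  f(x) = 4·sinh(x)   ⇒   f'(x) = 4·cosh(x)
  g(x) = sin(x)   ⇒   g'(x) = cos(x)
  lim(x→0) f'(x)/g'(x) = lim(x→0) (4·cosh(x))/(cos(x))
  = 4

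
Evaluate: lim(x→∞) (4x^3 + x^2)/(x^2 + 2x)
This is an ∞/∞ indeterminate form.

Apply L'Hôpital's rule: differentiate numerator and denominator separately.
  f(x) = 4·x^3 + x^2   ⇒   f'(x) = 12·x^2 + 2·x
  g(x) = x^2 + 2·x   ⇒   g'(x) = 2·x + 2
  lim(x→∞) f'(x)/g'(x) = lim(x→∞) (12·x^2 + 2·x)/(2·x + 2)
  = ∞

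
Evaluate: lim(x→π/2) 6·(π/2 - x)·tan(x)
This is a 0·∞ indeterminate form.

Rewrite 0·∞ as a quotient (0/0 or ∞/∞ form), then apply L'Hôpital's rule:
  lim(x→π/2) 6·(π/2 - x)·tan(x) = 6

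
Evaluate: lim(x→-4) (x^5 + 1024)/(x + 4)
This is a standard limit.

Factor or rationalize the expression:
  lim(x→-4) (x^5 + 1024)/(x + 4) = 1280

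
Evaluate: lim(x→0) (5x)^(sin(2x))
This is an exponential indeterminate form.

For exponential indeterminate forms, take the natural log:
  Let L = lim(x→0) (5x)^(sin(2x))
  Then ln(L) = lim(x→0) [exponent × ln(base)]
  Evaluate using L'Hôpital or standard limits, then exponentiate.
  L = 1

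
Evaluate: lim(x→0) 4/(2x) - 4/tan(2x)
This is an ∞-∞ indeterminate form.

Combine fractions or rationalize to convert ∞-∞ to 0/0 form:
  lim(x→0) 4/(2x) - 4/tan(2x) = 0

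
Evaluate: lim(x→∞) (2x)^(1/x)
This is an exponential indeterminate form.

For exponential indeterminate forms, take the natural log:
  Let L = lim(x→∞) (2x)^(1/x)
  Then ln(L) = lim(x→∞) [exponent × ln(base)]
  Evaluate using L'Hôpital or standard limits, then exponentiate.
  L = 1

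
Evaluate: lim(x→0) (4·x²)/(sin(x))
This is a 0/0 indeterminate form.

Apply L'Hôpital's rule: differentiate numerator and denominator separately.
  f(x) = 4·x^2   ⇒   f'(x) = 8·x
  g(x) = sin(x)   ⇒   g'(x) = cos(x)
  lim(x→0) f'(x)/g'(x) = lim(x→0) (8·x)/(cos(x))
  = 0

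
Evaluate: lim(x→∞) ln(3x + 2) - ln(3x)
This is an ∞-∞ indeterminate form.

Combine fractions or rationalize to convert ∞-∞ to 0/0 form:
  lim(x→∞) ln(3x + 2) - ln(3x) = 0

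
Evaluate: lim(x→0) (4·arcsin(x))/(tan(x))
This is a 0/0 indeterminate form.

Apply L'Hôpital's rule: differentiate numerator and denominator separately.
  f(x) = 4·asin(x)   ⇒   f'(x) = 4/sqrt(1 - x^2)
  g(x) = tan(x)   ⇒   g'(x) = tan(x)^2 + 1
  lim(x→0) f'(x)/g'(x) = lim(x→0) (4/sqrt(1 - x^2))/(tan(x)^2 + 1)
  = 4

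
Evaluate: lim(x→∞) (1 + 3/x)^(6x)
This is an exponential indeterminate form.

For exponential indeterminate forms, take the natural log:
  Let L = lim(x→∞) (1 + 3/x)^(6x)
  Then ln(L) = lim(x→∞) [exponent × ln(base)]
  Evaluate using L'Hôpital or standard limits, then exponentiate.
  L = e^(18)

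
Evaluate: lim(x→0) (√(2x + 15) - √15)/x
This is a standard limit.

Factor or rationalize the expression:
  lim(x→0) (√(2x + 15) - √15)/x = sqrt(15)/15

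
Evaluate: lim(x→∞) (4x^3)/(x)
This is an ∞/∞ indeterminate form.

Apply L'Hôpital's rule: differentiate numerator and denominator separately.
  f(x) = 4·x^3   ⇒   f'(x) = 12·x^2
  g(x) = x   ⇒   g'(x) = 1
  lim(x→∞) f'(x)/g'(x) = lim(x→∞) (12·x^2)/(1)
  = ∞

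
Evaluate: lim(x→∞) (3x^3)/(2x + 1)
This is an ∞/∞ indeterminate form.

Apply L'Hôpital's rule: differentiate numerator and denominator separately.
  f(x) = 3·x^3   ⇒   f'(x) = 9·x^2
  g(x) = 2·x + 1   ⇒   g'(x) = 2
  lim(x→∞) f'(x)/g'(x) = lim(x→∞) (9·x^2)/(2)
  = ∞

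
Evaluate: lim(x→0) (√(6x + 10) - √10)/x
This is a standard limit.

Factor or rationalize the expression:
  lim(x→0) (√(6x + 10) - √10)/x = 3·sqrt(10)/10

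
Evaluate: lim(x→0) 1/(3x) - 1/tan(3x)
This is an ∞-∞ indeterminate form.

Combine fractions or rationalize to convert ∞-∞ to 0/0 form:
  lim(x→0) 1/(3x) - 1/tan(3x) = 0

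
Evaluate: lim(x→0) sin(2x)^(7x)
This is an exponential indeterminate form.

For exponential indeterminate forms, take the natural log:
  Let L = lim(x→0) sin(2x)^(7x)
  Then ln(L) = lim(x→0) [exponent × ln(base)]
  Evaluate using L'Hôpital or standard limits, then exponentiate.
  L = 1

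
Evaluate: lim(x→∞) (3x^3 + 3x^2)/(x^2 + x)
This is an ∞/∞ indeterminate form.

Apply L'Hôpital's rule: differentiate numerator and denominator separately.
  f(x) = 3·x^3 + 3·x^2   ⇒   f'(x) = 9·x^2 + 6·x
  g(x) = x^2 + x   ⇒   g'(x) = 2·x + 1
  lim(x→∞) f'(x)/g'(x) = lim(x→∞) (9·x^2 + 6·x)/(2·x + 1)
  = ∞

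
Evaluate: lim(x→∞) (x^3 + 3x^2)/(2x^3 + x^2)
This is an ∞/∞ indeterminate form.

Apply L'Hôpital's rule: differentiate numerator and denominator separately.
  f(x) = x^3 + 3·x^2   ⇒   f'(x) = 3·x^2 + 6·x
  g(x) = 2·x^3 + x^2   ⇒   g'(x) = 6·x^2 + 2·x
  lim(x→∞) f'(x)/g'(x) = lim(x→∞) (3·x^2 + 6·x)/(6·x^2 + 2·x)
  = 1/2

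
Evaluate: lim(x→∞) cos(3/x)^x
This is an exponential indeterminate form.

For exponential indeterminate forms, take the natural log:
  Let L = lim(x→∞) cos(3/x)^x
  Then ln(L) = lim(x→∞) [exponent × ln(base)]
  Evaluate using L'Hôpital or standard limits, then exponentiate.
  L = 1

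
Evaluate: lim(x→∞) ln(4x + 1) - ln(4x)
This is an ∞-∞ indeterminate form.

Combine fractions or rationalize to convert ∞-∞ to 0/0 form:
  lim(x→∞) ln(4x + 1) - ln(4x) = 0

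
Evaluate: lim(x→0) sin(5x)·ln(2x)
This is a 0·∞ indeterminate form.

Rewrite 0·∞ as a quotient (0/0 or ∞/∞ form), then apply L'Hôpital's rule:
  lim(x→0) sin(5x)·ln(2x) = 0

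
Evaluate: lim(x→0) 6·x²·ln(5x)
This is a 0·∞ indeterminate form.

Rewrite 0·∞ as a quotient (0/0 or ∞/∞ form), then apply L'Hôpital's rule:
  lim(x→0) 6·x²·ln(5x) = 0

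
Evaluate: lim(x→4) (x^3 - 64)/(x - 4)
This is a standard limit.

Factor or rationalize the expression:
  lim(x→4) (x^3 - 64)/(x - 4) = 48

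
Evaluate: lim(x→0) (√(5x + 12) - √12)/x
This is a standard limit.

Factor or rationalize the expression:
  lim(x→0) (√(5x + 12) - √12)/x = 5·sqrt(3)/12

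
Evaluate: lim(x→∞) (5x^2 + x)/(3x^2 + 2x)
This is an ∞/∞ indeterminate form.

Apply L'Hôpital's rule: differentiate numerator and denominator separately.
  f(x) = 5·x^2 + x   ⇒   f'(x) = 10·x + 1
  g(x) = 3·x^2 + 2·x   ⇒   g'(x) = 6·x + 2
  lim(x→∞) f'(x)/g'(x) = lim(x→∞) (10·x + 1)/(6·x + 2)
  = 5/3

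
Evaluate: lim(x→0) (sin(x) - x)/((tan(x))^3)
This is a 0/0 indeterminate form.

Apply L'Hôpital's rule: differentiate numerator and denominator separately.
  f(x) = -x + sin(x)   ⇒   f'(x) = cos(x) - 1
  g(x) = tan(x)^3   ⇒   g'(x) = (3·tan(x)^2 + 3)·tan(x)^2
  lim(x→0) f'(x)/g'(x) = lim(x→0) (cos(x) - 1)/((3·tan(x)^2 + 3)·tan(x)^2)
  = -1/6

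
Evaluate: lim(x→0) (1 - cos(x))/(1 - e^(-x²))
This is a 0/0 indeterminate form.

Apply L'Hôpital's rule: differentiate numerator and denominator separately.
  f(x) = 1 - cos(x)   ⇒   f'(x) = sin(x)
  g(x) = 1 - e^(-x^2)   ⇒   g'(x) = 2·x·e^(-x^2)
  lim(x→0) f'(x)/g'(x) = lim(x→0) (sin(x))/(2·x·e^(-x^2))
  = 1/2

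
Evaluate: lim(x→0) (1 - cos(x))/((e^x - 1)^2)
This is a 0/0 indeterminate form.

Apply L'Hôpital's rule: differentiate numerator and denominator separately.
  f(x) = 1 - cos(x)   ⇒   f'(x) = sin(x)
  g(x) = (e^(x) - 1)^2   ⇒   g'(x) = 2·(e^(x) - 1)·e^(x)
  lim(x→0) f'(x)/g'(x) = lim(x→0) (sin(x))/(2·(e^(x) - 1)·e^(x))
  = 1/2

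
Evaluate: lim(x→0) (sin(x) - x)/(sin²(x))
This is a 0/0 indeterminate form.

Apply L'Hôpital's rule: differentiate numerator and denominator separately.
  f(x) = -x + sin(x)   ⇒   f'(x) = cos(x) - 1
  g(x) = sin(x)^2   ⇒   g'(x) = 2·sin(x)·cos(x)
  lim(x→0) f'(x)/g'(x) = lim(x→0) (cos(x) - 1)/(2·sin(x)·cos(x))
  = 0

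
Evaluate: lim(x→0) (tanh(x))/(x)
This is a 0/0 indeterminate form.

Apply L'Hôpital's rule: differentiate numerator and denominator separately.
  f(x) = tanh(x)   ⇒   f'(x) = 1 - tanh(x)^2
  g(x) = x   ⇒   g'(x) = 1
  lim(x→0) f'(x)/g'(x) = lim(x→0) (1 - tanh(x)^2)/(1)
  = 1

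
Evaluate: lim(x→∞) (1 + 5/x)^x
This is an exponential indeterminate form.

For exponential indeterminate forms, take the natural log:
  Let L = lim(x→∞) (1 + 5/x)^x
  Then ln(L) = lim(x→∞) [exponent × ln(base)]
  Evaluate using L'Hôpital or standard limits, then exponentiate.
  L = e^(5)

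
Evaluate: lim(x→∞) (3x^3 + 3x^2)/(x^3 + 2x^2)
This is an ∞/∞ indeterminate form.

Apply L'Hôpital's rule: differentiate numerator and denominator separately.
  f(x) = 3·x^3 + 3·x^2   ⇒   f'(x) = 9·x^2 + 6·x
  g(x) = x^3 + 2·x^2   ⇒   g'(x) = 3·x^2 + 4·x
  lim(x→∞) f'(x)/g'(x) = lim(x→∞) (9·x^2 + 6·x)/(3·x^2 + 4·x)
  = 3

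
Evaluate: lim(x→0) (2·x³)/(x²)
This is a 0/0 indeterminate form.

Apply L'Hôpital's rule: differentiate numerator and denominator separately.
  f(x) = 2·x^3   ⇒   f'(x) = 6·x^2
  g(x) = x^2   ⇒   g'(x) = 2·x
  lim(x→0) f'(x)/g'(x) = lim(x→0) (6·x^2)/(2·x)
  = 0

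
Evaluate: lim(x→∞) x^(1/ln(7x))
This is an exponential indeterminate form.

For exponential indeterminate forms, take the natural log:
  Let L = lim(x→∞) x^(1/ln(7x))
  Then ln(L) = lim(x→∞) [exponent × ln(base)]
  Evaluate using L'Hôpital or standard limits, then exponentiate.
  L = e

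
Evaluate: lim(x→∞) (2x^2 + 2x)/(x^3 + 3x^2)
This is an ∞/∞ indeterminate form.

Apply L'Hôpital's rule: differentiate numerator and denominator separately.
  f(x) = 2·x^2 + 2·x   ⇒   f'(x) = 4·x + 2
  g(x) = x^3 + 3·x^2   ⇒   g'(x) = 3·x^2 + 6·x
  lim(x→∞) f'(x)/g'(x) = lim(x→∞) (4·x + 2)/(3·x^2 + 6·x)
  = 0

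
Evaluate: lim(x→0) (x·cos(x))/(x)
This is a 0/0 indeterminate form.

Apply L'Hôpital's rule: differentiate numerator and denominator separately.
  f(x) = x·cos(x)   ⇒   f'(x) = -x·sin(x) + cos(x)
  g(x) = x   ⇒   g'(x) = 1
  lim(x→0) f'(x)/g'(x) = lim(x→0) (-x·sin(x) + cos(x))/(1)
  = 1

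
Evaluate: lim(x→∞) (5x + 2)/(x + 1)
This is an ∞/∞ indeterminate form.

Apply L'Hôpital's rule: differentiate numerator and denominator separately.
  f(x) = 5·x + 2   ⇒   f'(x) = 5
  g(x) = x + 1   ⇒   g'(x) = 1
  lim(x→∞) f'(x)/g'(x) = lim(x→∞) (5)/(1)
  = 5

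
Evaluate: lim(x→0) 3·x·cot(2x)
This is a 0·∞ indeterminate form.

Rewrite 0·∞ as a quotient (0/0 or ∞/∞ form), then apply L'Hôpital's rule:
  lim(x→0) 3·x·cot(2x) = 3/2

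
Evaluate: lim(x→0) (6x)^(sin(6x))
This is an exponential indeterminate form.

For exponential indeterminate forms, take the natural log:
  Let L = lim(x→0) (6x)^(sin(6x))
  Then ln(L) = lim(x→0) [exponent × ln(base)]
  Evaluate using L'Hôpital or standard limits, then exponentiate.
  L = 1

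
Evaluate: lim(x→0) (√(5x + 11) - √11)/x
This is a standard limit.

Factor or rationalize the expression:
  lim(x→0) (√(5x + 11) - √11)/x = 5·sqrt(11)/22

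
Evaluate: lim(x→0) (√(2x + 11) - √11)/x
This is a standard limit.

Factor or rationalize the expression:
  lim(x→0) (√(2x + 11) - √11)/x = sqrt(11)/11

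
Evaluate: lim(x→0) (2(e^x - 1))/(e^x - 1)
This is a 0/0 indeterminate form.

Apply L'Hôpital's rule: differentiate numerator and denominator separately.
  f(x) = 2·e^(x) - 2   ⇒   f'(x) = 2·e^(x)
  g(x) = e^(x) - 1   ⇒   g'(x) = e^(x)
  lim(x→0) f'(x)/g'(x) = lim(x→0) (2·e^(x))/(e^(x))
  = 2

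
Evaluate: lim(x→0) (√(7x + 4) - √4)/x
This is a standard limit.

Factor or rationalize the expression:
  lim(x→0) (√(7x + 4) - √4)/x = 7/4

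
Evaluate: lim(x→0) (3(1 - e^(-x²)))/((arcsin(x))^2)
This is a 0/0 indeterminate form.

Apply L'Hôpital's rule: differentiate numerator and denominator separately.
  f(x) = 3 - 3·e^(-x^2)   ⇒   f'(x) = 6·x·e^(-x^2)
  g(x) = asin(x)^2   ⇒   g'(x) = 2·asin(x)/sqrt(1 - x^2)
  lim(x→0) f'(x)/g'(x) = lim(x→0) (6·x·e^(-x^2))/(2·asin(x)/sqrt(1 - x^2))
  = 3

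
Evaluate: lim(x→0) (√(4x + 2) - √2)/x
This is a standard limit.

Factor or rationalize the expression:
  lim(x→0) (√(4x + 2) - √2)/x = sqrt(2)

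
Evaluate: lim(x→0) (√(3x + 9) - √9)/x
This is a standard limit.

Factor or rationalize the expression:
  lim(x→0) (√(3x + 9) - √9)/x = 1/2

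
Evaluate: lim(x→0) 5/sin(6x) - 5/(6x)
This is an ∞-∞ indeterminate form.

Combine fractions or rationalize to convert ∞-∞ to 0/0 form:
  lim(x→0) 5/sin(6x) - 5/(6x) = 0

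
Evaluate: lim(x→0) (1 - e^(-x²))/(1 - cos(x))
This is a 0/0 indeterminate form.

Apply L'Hôpital's rule: differentiate numerator and denominator separately.
  f(x) = 1 - e^(-x^2)   ⇒   f'(x) = 2·x·e^(-x^2)
  g(x) = 1 - cos(x)   ⇒   g'(x) = sin(x)
  lim(x→0) f'(x)/g'(x) = lim(x→0) (2·x·e^(-x^2))/(sin(x))
  = 2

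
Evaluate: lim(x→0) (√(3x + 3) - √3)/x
This is a standard limit.

Factor or rationalize the expression:
  lim(x→0) (√(3x + 3) - √3)/x = sqrt(3)/2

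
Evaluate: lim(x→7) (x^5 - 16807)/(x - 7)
This is a standard limit.

Factor or rationalize the expression:
  lim(x→7) (x^5 - 16807)/(x - 7) = 12005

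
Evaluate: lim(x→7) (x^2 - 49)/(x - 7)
This is a standard limit.

Factor or rationalize the expression:
  lim(x→7) (x^2 - 49)/(x - 7) = 14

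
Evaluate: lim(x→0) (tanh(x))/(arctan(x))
This is a 0/0 indeterminate form.

Apply L'Hôpital's rule: differentiate numerator and denominator separately.
  f(x) = tanh(x)   ⇒   f'(x) = 1 - tanh(x)^2
  g(x) = atan(x)   ⇒   g'(x) = 1/(x^2 + 1)
  lim(x→0) f'(x)/g'(x) = lim(x→0) (1 - tanh(x)^2)/(1/(x^2 + 1))
  = 1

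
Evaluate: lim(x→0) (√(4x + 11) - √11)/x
This is a standard limit.

Factor or rationalize the expression:
  lim(x→0) (√(4x + 11) - √11)/x = 2·sqrt(11)/11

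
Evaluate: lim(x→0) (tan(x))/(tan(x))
This is a 0/0 indeterminate form.

Apply L'Hôpital's rule: differentiate numerator and denominator separately.
  f(x) = tan(x)   ⇒   f'(x) = tan(x)^2 + 1
  g(x) = tan(x)   ⇒   g'(x) = tan(x)^2 + 1
  lim(x→0) f'(x)/g'(x) = lim(x→0) (tan(x)^2 + 1)/(tan(x)^2 + 1)
  = 1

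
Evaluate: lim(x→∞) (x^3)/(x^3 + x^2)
This is an ∞/∞ indeterminate form.

Apply L'Hôpital's rule: differentiate numerator and denominator separately.
  f(x) = x^3   ⇒   f'(x) = 3·x^2
  g(x) = x^3 + x^2   ⇒   g'(x) = 3·x^2 + 2·x
  lim(x→∞) f'(x)/g'(x) = lim(x→∞) (3·x^2)/(3·x^2 + 2·x)
  = 1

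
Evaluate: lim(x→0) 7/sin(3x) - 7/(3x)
This is an ∞-∞ indeterminate form.

Combine fractions or rationalize to convert ∞-∞ to 0/0 form:
  lim(x→0) 7/sin(3x) - 7/(3x) = 0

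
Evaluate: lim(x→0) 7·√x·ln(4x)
This is a 0·∞ indeterminate form.

Rewrite 0·∞ as a quotient (0/0 or ∞/∞ form), then apply L'Hôpital's rule:
  lim(x→0) 7·√x·ln(4x) = 0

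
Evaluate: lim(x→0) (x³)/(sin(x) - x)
This is a 0/0 indeterminate form.

Apply L'Hôpital's rule: differentiate numerator and denominator separately.
  f(x) = x^3   ⇒   f'(x) = 3·x^2
  g(x) = -x + sin(x)   ⇒   g'(x) = cos(x) - 1
  lim(x→0) f'(x)/g'(x) = lim(x→0) (3·x^2)/(cos(x) - 1)
  = -6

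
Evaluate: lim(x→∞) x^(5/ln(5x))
This is an exponential indeterminate form.

For exponential indeterminate forms, take the natural log:
  Let L = lim(x→∞) x^(5/ln(5x))
  Then ln(L) = lim(x→∞) [exponent × ln(base)]
  Evaluate using L'Hôpital or standard limits, then exponentiate.
  L = e^(5)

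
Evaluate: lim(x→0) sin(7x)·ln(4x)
This is a 0·∞ indeterminate form.

Rewrite 0·∞ as a quotient (0/0 or ∞/∞ form), then apply L'Hôpital's rule:
  lim(x→0) sin(7x)·ln(4x) = 0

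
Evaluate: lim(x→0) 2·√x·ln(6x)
This is a 0·∞ indeterminate form.

Rewrite 0·∞ as a quotient (0/0 or ∞/∞ form), then apply L'Hôpital's rule:
  lim(x→0) 2·√x·ln(6x) = 0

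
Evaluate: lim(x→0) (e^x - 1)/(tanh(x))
This is a 0/0 indeterminate form.

Apply L'Hôpital's rule: differentiate numerator and denominator separately.
  f(x) = e^(x) - 1   ⇒   f'(x) = e^(x)
  g(x) = tanh(x)   ⇒   g'(x) = 1 - tanh(x)^2
  lim(x→0) f'(x)/g'(x) = lim(x→0) (e^(x))/(1 - tanh(x)^2)
  = 1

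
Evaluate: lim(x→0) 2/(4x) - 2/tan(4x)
This is an ∞-∞ indeterminate form.

Combine fractions or rationalize to convert ∞-∞ to 0/0 form:
  lim(x→0) 2/(4x) - 2/tan(4x) = 0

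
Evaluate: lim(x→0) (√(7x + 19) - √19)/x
This is a standard limit.

Factor or rationalize the expression:
  lim(x→0) (√(7x + 19) - √19)/x = 7·sqrt(19)/38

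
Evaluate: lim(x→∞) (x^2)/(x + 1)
This is an ∞/∞ indeterminate form.

Apply L'Hôpital's rule: differentiate numerator and denominator separately.
  f(x) = x^2   ⇒   f'(x) = 2·x
  g(x) = x + 1   ⇒   g'(x) = 1
  lim(x→∞) f'(x)/g'(x) = lim(x→∞) (2·x)/(1)
  = ∞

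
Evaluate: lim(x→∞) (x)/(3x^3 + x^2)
This is an ∞/∞ indeterminate form.

Apply L'Hôpital's rule: differentiate numerator and denominator separately.
  f(x) = x   ⇒   f'(x) = 1
  g(x) = 3·x^3 + x^2   ⇒   g'(x) = 9·x^2 + 2·x
  lim(x→∞) f'(x)/g'(x) = lim(x→∞) (1)/(9·x^2 + 2·x)
  = 0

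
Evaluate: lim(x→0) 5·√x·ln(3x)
This is a 0·∞ indeterminate form.

Rewrite 0·∞ as a quotient (0/0 or ∞/∞ form), then apply L'Hôpital's rule:
  lim(x→0) 5·√x·ln(3x) = 0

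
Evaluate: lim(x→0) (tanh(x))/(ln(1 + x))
This is a 0/0 indeterminate form.

Apply L'Hôpital's rule: differentiate numerator and denominator separately.
  f(x) = tanh(x)   ⇒   f'(x) = 1 - tanh(x)^2
  g(x) = ln(x + 1)   ⇒   g'(x) = 1/(x + 1)
  lim(x→0) f'(x)/g'(x) = lim(x→0) (1 - tanh(x)^2)/(1/(x + 1))
  = 1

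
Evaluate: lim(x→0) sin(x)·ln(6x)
This is a 0·∞ indeterminate form.

Rewrite 0·∞ as a quotient (0/0 or ∞/∞ form), then apply L'Hôpital's rule:
  lim(x→0) sin(x)·ln(6x) = 0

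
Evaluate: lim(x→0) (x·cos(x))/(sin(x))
This is a 0/0 indeterminate form.

Apply L'Hôpital's rule: differentiate numerator and denominator separately.
  f(x) = x·cos(x)   ⇒   f'(x) = -x·sin(x) + cos(x)
  g(x) = sin(x)   ⇒   g'(x) = cos(x)
  lim(x→0) f'(x)/g'(x) = lim(x→0) (-x·sin(x) + cos(x))/(cos(x))
  = 1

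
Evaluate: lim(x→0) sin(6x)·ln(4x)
This is a 0·∞ indeterminate form.

Rewrite 0·∞ as a quotient (0/0 or ∞/∞ form), then apply L'Hôpital's rule:
  lim(x→0) sin(6x)·ln(4x) = 0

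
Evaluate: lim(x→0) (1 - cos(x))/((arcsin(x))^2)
This is a 0/0 indeterminate form.

Apply L'Hôpital's rule: differentiate numerator and denominator separately.
  f(x) = 1 - cos(x)   ⇒   f'(x) = sin(x)
  g(x) = asin(x)^2   ⇒   g'(x) = 2·asin(x)/sqrt(1 - x^2)
  lim(x→0) f'(x)/g'(x) = lim(x→0) (sin(x))/(2·asin(x)/sqrt(1 - x^2))
  = 1/2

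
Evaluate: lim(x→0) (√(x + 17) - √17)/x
This is a standard limit.

Factor or rationalize the expression:
  lim(x→0) (√(x + 17) - √17)/x = sqrt(17)/34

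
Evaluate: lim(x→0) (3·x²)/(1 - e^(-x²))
This is a 0/0 indeterminate form.

Apply L'Hôpital's rule: differentiate numerator and denominator separately.
  f(x) = 3·x^2   ⇒   f'(x) = 6·x
  g(x) = 1 - e^(-x^2)   ⇒   g'(x) = 2·x·e^(-x^2)
  lim(x→0) f'(x)/g'(x) = lim(x→0) (6·x)/(2·x·e^(-x^2))
  = 3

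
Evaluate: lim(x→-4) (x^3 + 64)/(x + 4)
This is a standard limit.

Factor or rationalize the expression:
  lim(x→-4) (x^3 + 64)/(x + 4) = 48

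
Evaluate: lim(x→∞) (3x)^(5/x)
This is an exponential indeterminate form.

For exponential indeterminate forms, take the natural log:
  Let L = lim(x→∞) (3x)^(5/x)
  Then ln(L) = lim(x→∞) [exponent × ln(base)]
  Evaluate using L'Hôpital or standard limits, then exponentiate.
  L = 1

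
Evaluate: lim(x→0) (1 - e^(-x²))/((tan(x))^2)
This is a 0/0 indeterminate form.

Apply L'Hôpital's rule: differentiate numerator and denominator separately.
  f(x) = 1 - e^(-x^2)   ⇒   f'(x) = 2·x·e^(-x^2)
  g(x) = tan(x)^2   ⇒   g'(x) = (2·tan(x)^2 + 2)·tan(x)
  lim(x→0) f'(x)/g'(x) = lim(x→0) (2·x·e^(-x^2))/((2·tan(x)^2 + 2)·tan(x))
  = 1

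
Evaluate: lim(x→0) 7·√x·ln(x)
This is a 0·∞ indeterminate form.

Rewrite 0·∞ as a quotient (0/0 or ∞/∞ form), then apply L'Hôpital's rule:
  lim(x→0) 7·√x·ln(x) = 0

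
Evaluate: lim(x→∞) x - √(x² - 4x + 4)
This is an ∞-∞ indeterminate form.

Combine fractions or rationalize to convert ∞-∞ to 0/0 form:
  lim(x→∞) x - √(x² - 4x + 4) = 2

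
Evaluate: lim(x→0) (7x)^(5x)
This is an exponential indeterminate form.

For exponential indeterminate forms, take the natural log:
  Let L = lim(x→0) (7x)^(5x)
  Then ln(L) = lim(x→0) [exponent × ln(base)]
  Evaluate using L'Hôpital or standard limits, then exponentiate.
  L = 1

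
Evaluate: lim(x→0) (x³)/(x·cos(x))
This is a 0/0 indeterminate form.

Apply L'Hôpital's rule: differentiate numerator and denominator separately.
  f(x) = x^3   ⇒   f'(x) = 3·x^2
  g(x) = x·cos(x)   ⇒   g'(x) = -x·sin(x) + cos(x)
  lim(x→0) f'(x)/g'(x) = lim(x→0) (3·x^2)/(-x·sin(x) + cos(x))
  = 0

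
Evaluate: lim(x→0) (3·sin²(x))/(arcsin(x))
This is a 0/0 indeterminate form.

Apply L'Hôpital's rule: differentiate numerator and denominator separately.
  f(x) = 3·sin(x)^2   ⇒   f'(x) = 6·sin(x)·cos(x)
  g(x) = asin(x)   ⇒   g'(x) = 1/sqrt(1 - x^2)
  lim(x→0) f'(x)/g'(x) = lim(x→0) (6·sin(x)·cos(x))/(1/sqrt(1 - x^2))
  = 0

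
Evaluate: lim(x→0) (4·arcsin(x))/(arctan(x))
This is a 0/0 indeterminate form.

Apply L'Hôpital's rule: differentiate numerator and denominator separately.
  f(x) = 4·asin(x)   ⇒   f'(x) = 4/sqrt(1 - x^2)
  g(x) = atan(x)   ⇒   g'(x) = 1/(x^2 + 1)
  lim(x→0) f'(x)/g'(x) = lim(x→0) (4/sqrt(1 - x^2))/(1/(x^2 + 1))
  = 4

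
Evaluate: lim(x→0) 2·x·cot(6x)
This is a 0·∞ indeterminate form.

Rewrite 0·∞ as a quotient (0/0 or ∞/∞ form), then apply L'Hôpital's rule:
  lim(x→0) 2·x·cot(6x) = 1/3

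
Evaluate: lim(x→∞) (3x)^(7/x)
This is an exponential indeterminate form.

For exponential indeterminate forms, take the natural log:
  Let L = lim(x→∞) (3x)^(7/x)
  Then ln(L) = lim(x→∞) [exponent × ln(base)]
  Evaluate using L'Hôpital or standard limits, then exponentiate.
  L = 1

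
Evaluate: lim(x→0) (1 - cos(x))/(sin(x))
This is a 0/0 indeterminate form.

Apply L'Hôpital's rule: differentiate numerator and denominator separately.
  f(x) = 1 - cos(x)   ⇒   f'(x) = sin(x)
  g(x) = sin(x)   ⇒   g'(x) = cos(x)
  lim(x→0) f'(x)/g'(x) = lim(x→0) (sin(x))/(cos(x))
  = 0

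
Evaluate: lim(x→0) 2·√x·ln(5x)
This is a 0·∞ indeterminate form.

Rewrite 0·∞ as a quotient (0/0 or ∞/∞ form), then apply L'Hôpital's rule:
  lim(x→0) 2·√x·ln(5x) = 0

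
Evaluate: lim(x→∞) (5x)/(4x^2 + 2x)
This is an ∞/∞ indeterminate form.

Apply L'Hôpital's rule: differentiate numerator and denominator separately.
  f(x) = 5·x   ⇒   f'(x) = 5
  g(x) = 4·x^2 + 2·x   ⇒   g'(x) = 8·x + 2
  lim(x→∞) f'(x)/g'(x) = lim(x→∞) (5)/(8·x + 2)
  = 0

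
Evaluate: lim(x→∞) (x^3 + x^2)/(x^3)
This is an ∞/∞ indeterminate form.

Apply L'Hôpital's rule: differentiate numerator and denominator separately.
  f(x) = x^3 + x^2   ⇒   f'(x) = 3·x^2 + 2·x
  g(x) = x^3   ⇒   g'(x) = 3·x^2
  lim(x→∞) f'(x)/g'(x) = lim(x→∞) (3·x^2 + 2·x)/(3·x^2)
  = 1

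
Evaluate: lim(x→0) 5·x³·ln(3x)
This is a 0·∞ indeterminate form.

Rewrite 0·∞ as a quotient (0/0 or ∞/∞ form), then apply L'Hôpital's rule:
  lim(x→0) 5·x³·ln(3x) = 0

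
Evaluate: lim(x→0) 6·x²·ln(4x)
This is a 0·∞ indeterminate form.

Rewrite 0·∞ as a quotient (0/0 or ∞/∞ form), then apply L'Hôpital's rule:
  lim(x→0) 6·x²·ln(4x) = 0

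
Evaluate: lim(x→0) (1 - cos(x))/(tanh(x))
This is a 0/0 indeterminate form.

Apply L'Hôpital's rule: differentiate numerator and denominator separately.
  f(x) = 1 - cos(x)   ⇒   f'(x) = sin(x)
  g(x) = tanh(x)   ⇒   g'(x) = 1 - tanh(x)^2
  lim(x→0) f'(x)/g'(x) = lim(x→0) (sin(x))/(1 - tanh(x)^2)
  = 0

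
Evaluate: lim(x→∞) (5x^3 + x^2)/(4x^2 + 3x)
This is an ∞/∞ indeterminate form.

Apply L'Hôpital's rule: differentiate numerator and denominator separately.
  f(x) = 5·x^3 + x^2   ⇒   f'(x) = 15·x^2 + 2·x
  g(x) = 4·x^2 + 3·x   ⇒   g'(x) = 8·x + 3
  lim(x→∞) f'(x)/g'(x) = lim(x→∞) (15·x^2 + 2·x)/(8·x + 3)
  = ∞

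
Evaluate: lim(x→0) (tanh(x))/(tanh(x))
This is a 0/0 indeterminate form.

Apply L'Hôpital's rule: differentiate numerator and denominator separately.
  f(x) = tanh(x)   ⇒   f'(x) = 1 - tanh(x)^2
  g(x) = tanh(x)   ⇒   g'(x) = 1 - tanh(x)^2
  lim(x→0) f'(x)/g'(x) = lim(x→0) (1 - tanh(x)^2)/(1 - tanh(x)^2)
  = 1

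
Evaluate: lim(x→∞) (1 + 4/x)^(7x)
This is an exponential indeterminate form.

For exponential indeterminate forms, take the natural log:
  Let L = lim(x→∞) (1 + 4/x)^(7x)
  Then ln(L) = lim(x→∞) [exponent × ln(base)]
  Evaluate using L'Hôpital or standard limits, then exponentiate.
  L = e^(28)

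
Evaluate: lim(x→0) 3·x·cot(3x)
This is a 0·∞ indeterminate form.

Rewrite 0·∞ as a quotient (0/0 or ∞/∞ form), then apply L'Hôpital's rule:
  lim(x→0) 3·x·cot(3x) = 1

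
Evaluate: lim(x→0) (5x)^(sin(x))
This is an exponential indeterminate form.

For exponential indeterminate forms, take the natural log:
  Let L = lim(x→0) (5x)^(sin(x))
  Then ln(L) = lim(x→0) [exponent × ln(base)]
  Evaluate using L'Hôpital or standard limits, then exponentiate.
  L = 1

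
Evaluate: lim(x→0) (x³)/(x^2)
This is a 0/0 indeterminate form.

Apply L'Hôpital's rule: differentiate numerator and denominator separately.
  f(x) = x^3   ⇒   f'(x) = 3·x^2
  g(x) = x^2   ⇒   g'(x) = 2·x
  lim(x→0) f'(x)/g'(x) = lim(x→0) (3·x^2)/(2·x)
  = 0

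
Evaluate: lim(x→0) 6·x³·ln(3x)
This is a 0·∞ indeterminate form.

Rewrite 0·∞ as a quotient (0/0 or ∞/∞ form), then apply L'Hôpital's rule:
  lim(x→0) 6·x³·ln(3x) = 0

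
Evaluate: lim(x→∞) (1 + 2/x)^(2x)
This is an exponential indeterminate form.

For exponential indeterminate forms, take the natural log:
  Let L = lim(x→∞) (1 + 2/x)^(2x)
  Then ln(L) = lim(x→∞) [exponent × ln(base)]
  Evaluate using L'Hôpital or standard limits, then exponentiate.
  L = e^(4)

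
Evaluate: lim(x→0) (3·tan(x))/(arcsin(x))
This is a 0/0 indeterminate form.

Apply L'Hôpital's rule: differentiate numerator and denominator separately.
  f(x) = 3·tan(x)   ⇒   f'(x) = 3·tan(x)^2 + 3
  g(x) = asin(x)   ⇒   g'(x) = 1/sqrt(1 - x^2)
  lim(x→0) f'(x)/g'(x) = lim(x→0) (3·tan(x)^2 + 3)/(1/sqrt(1 - x^2))
  = 3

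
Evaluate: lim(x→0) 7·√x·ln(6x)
This is a 0·∞ indeterminate form.

Rewrite 0·∞ as a quotient (0/0 or ∞/∞ form), then apply L'Hôpital's rule:
  lim(x→0) 7·√x·ln(6x) = 0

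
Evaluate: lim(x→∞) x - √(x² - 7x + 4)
This is an ∞-∞ indeterminate form.

Combine fractions or rationalize to convert ∞-∞ to 0/0 form:
  lim(x→∞) x - √(x² - 7x + 4) = 7/2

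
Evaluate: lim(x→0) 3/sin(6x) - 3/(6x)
This is an ∞-∞ indeterminate form.

Combine fractions or rationalize to convert ∞-∞ to 0/0 form:
  lim(x→0) 3/sin(6x) - 3/(6x) = 0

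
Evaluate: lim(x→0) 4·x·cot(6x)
This is a 0·∞ indeterminate form.

Rewrite 0·∞ as a quotient (0/0 or ∞/∞ form), then apply L'Hôpital's rule:
  lim(x→0) 4·x·cot(6x) = 2/3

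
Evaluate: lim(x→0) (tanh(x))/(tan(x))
This is a 0/0 indeterminate form.

Apply L'Hôpital's rule: differentiate numerator and denominator separately.
  f(x) = tanh(x)   ⇒   f'(x) = 1 - tanh(x)^2
  g(x) = tan(x)   ⇒   g'(x) = tan(x)^2 + 1
  lim(x→0) f'(x)/g'(x) = lim(x→0) (1 - tanh(x)^2)/(tan(x)^2 + 1)
  = 1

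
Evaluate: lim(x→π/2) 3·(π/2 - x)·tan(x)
This is a 0·∞ indeterminate form.

Rewrite 0·∞ as a quotient (0/0 or ∞/∞ form), then apply L'Hôpital's rule:
  lim(x→π/2) 3·(π/2 - x)·tan(x) = 3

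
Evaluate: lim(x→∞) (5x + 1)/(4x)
This is an ∞/∞ indeterminate form.

Apply L'Hôpital's rule: differentiate numerator and denominator separately.
  f(x) = 5·x + 1   ⇒   f'(x) = 5
  g(x) = 4·x   ⇒   g'(x) = 4
  lim(x→∞) f'(x)/g'(x) = lim(x→∞) (5)/(4)
  = 5/4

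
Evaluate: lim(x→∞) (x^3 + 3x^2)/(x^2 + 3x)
This is an ∞/∞ indeterminate form.

Apply L'Hôpital's rule: differentiate numerator and denominator separately.
  f(x) = x^3 + 3·x^2   ⇒   f'(x) = 3·x^2 + 6·x
  g(x) = x^2 + 3·x   ⇒   g'(x) = 2·x + 3
  lim(x→∞) f'(x)/g'(x) = lim(x→∞) (3·x^2 + 6·x)/(2·x + 3)
  = ∞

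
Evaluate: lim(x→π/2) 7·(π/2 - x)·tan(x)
This is a 0·∞ indeterminate form.

Rewrite 0·∞ as a quotient (0/0 or ∞/∞ form), then apply L'Hôpital's rule:
  lim(x→π/2) 7·(π/2 - x)·tan(x) = 7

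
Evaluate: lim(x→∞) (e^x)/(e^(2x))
This is an ∞/∞ indeterminate form.

Apply L'Hôpital's rule: differentiate numerator and denominator separately.
  f(x) = e^(x)   ⇒   f'(x) = e^(x)
  g(x) = e^(2·x)   ⇒   g'(x) = 2·e^(2·x)
  lim(x→∞) f'(x)/g'(x) = lim(x→∞) (e^(x))/(2·e^(2·x))
  = 0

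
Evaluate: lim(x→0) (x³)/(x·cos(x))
This is a 0/0 indeterminate form.

Apply L'Hôpital's rule: differentiate numerator and denominator separately.
  f(x) = x^3   ⇒   f'(x) = 3·x^2
  g(x) = x·cos(x)   ⇒   g'(x) = -x·sin(x) + cos(x)
  lim(x→0) f'(x)/g'(x) = lim(x→0) (3·x^2)/(-x·sin(x) + cos(x))
  = 0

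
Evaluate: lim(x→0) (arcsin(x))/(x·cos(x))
This is a 0/0 indeterminate form.

Apply L'Hôpital's rule: differentiate numerator and denominator separately.
  f(x) = asin(x)   ⇒   f'(x) = 1/sqrt(1 - x^2)
  g(x) = x·cos(x)   ⇒   g'(x) = -x·sin(x) + cos(x)
  lim(x→0) f'(x)/g'(x) = lim(x→0) (1/sqrt(1 - x^2))/(-x·sin(x) + cos(x))
  = 1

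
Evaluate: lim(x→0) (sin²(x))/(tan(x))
This is a 0/0 indeterminate form.

Apply L'Hôpital's rule: differentiate numerator and denominator separately.
  f(x) = sin(x)^2   ⇒   f'(x) = 2·sin(x)·cos(x)
  g(x) = tan(x)   ⇒   g'(x) = tan(x)^2 + 1
  lim(x→0) f'(x)/g'(x) = lim(x→0) (2·sin(x)·cos(x))/(tan(x)^2 + 1)
  = 0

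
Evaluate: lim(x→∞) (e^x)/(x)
This is an ∞/∞ indeterminate form.

Apply L'Hôpital's rule: differentiate numerator and denominator separately.
  f(x) = e^(x)   ⇒   f'(x) = e^(x)
  g(x) = x   ⇒   g'(x) = 1
  lim(x→∞) f'(x)/g'(x) = lim(x→∞) (e^(x))/(1)
  = ∞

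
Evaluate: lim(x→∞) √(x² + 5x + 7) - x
This is an ∞-∞ indeterminate form.

Combine fractions or rationalize to convert ∞-∞ to 0/0 form:
  lim(x→∞) √(x² + 5x + 7) - x = 5/2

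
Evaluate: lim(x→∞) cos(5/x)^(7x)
This is an exponential indeterminate form.

For exponential indeterminate forms, take the natural log:
  Let L = lim(x→∞) cos(5/x)^(7x)
  Then ln(L) = lim(x→∞) [exponent × ln(base)]
  Evaluate using L'Hôpital or standard limits, then exponentiate.
  L = 1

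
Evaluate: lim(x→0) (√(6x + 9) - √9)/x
This is a standard limit.

Factor or rationalize the expression:
  lim(x→0) (√(6x + 9) - √9)/x = 1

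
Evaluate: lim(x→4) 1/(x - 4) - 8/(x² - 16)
This is an ∞-∞ indeterminate form.

Combine fractions or rationalize to convert ∞-∞ to 0/0 form:
  lim(x→4) 1/(x - 4) - 8/(x² - 16) = 1/8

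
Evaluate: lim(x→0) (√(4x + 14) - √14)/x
This is a standard limit.

Factor or rationalize the expression:
  lim(x→0) (√(4x + 14) - √14)/x = sqrt(14)/7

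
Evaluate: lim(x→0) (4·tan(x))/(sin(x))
This is a 0/0 indeterminate form.

Apply L'Hôpital's rule: differentiate numerator and denominator separately.
  f(x) = 4·tan(x)   ⇒   f'(x) = 4·tan(x)^2 + 4
  g(x) = sin(x)   ⇒   g'(x) = cos(x)
  lim(x→0) f'(x)/g'(x) = lim(x→0) (4·tan(x)^2 + 4)/(cos(x))
  = 4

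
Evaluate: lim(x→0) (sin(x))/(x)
This is a 0/0 indeterminate form.

Apply L'Hôpital's rule: differentiate numerator and denominator separately.
  f(x) = sin(x)   ⇒   f'(x) = cos(x)
  g(x) = x   ⇒   g'(x) = 1
  lim(x→0) f'(x)/g'(x) = lim(x→0) (cos(x))/(1)
  = 1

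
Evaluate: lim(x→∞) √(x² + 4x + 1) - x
This is an ∞-∞ indeterminate form.

Combine fractions or rationalize to convert ∞-∞ to 0/0 form:
  lim(x→∞) √(x² + 4x + 1) - x = 2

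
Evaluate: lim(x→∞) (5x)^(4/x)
This is an exponential indeterminate form.

For exponential indeterminate forms, take the natural log:
  Let L = lim(x→∞) (5x)^(4/x)
  Then ln(L) = lim(x→∞) [exponent × ln(base)]
  Evaluate using L'Hôpital or standard limits, then exponentiate.
  L = 1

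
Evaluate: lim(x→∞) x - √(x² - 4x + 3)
This is an ∞-∞ indeterminate form.

Combine fractions or rationalize to convert ∞-∞ to 0/0 form:
  lim(x→∞) x - √(x² - 4x + 3) = 2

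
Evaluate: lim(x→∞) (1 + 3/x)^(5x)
This is an exponential indeterminate form.

For exponential indeterminate forms, take the natural log:
  Let L = lim(x→∞) (1 + 3/x)^(5x)
  Then ln(L) = lim(x→∞) [exponent × ln(base)]
  Evaluate using L'Hôpital or standard limits, then exponentiate.
  L = e^(15)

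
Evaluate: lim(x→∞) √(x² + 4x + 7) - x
This is an ∞-∞ indeterminate form.

Combine fractions or rationalize to convert ∞-∞ to 0/0 form:
  lim(x→∞) √(x² + 4x + 7) - x = 2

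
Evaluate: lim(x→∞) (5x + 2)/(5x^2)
This is an ∞/∞ indeterminate form.

Apply L'Hôpital's rule: differentiate numerator and denominator separately.
  f(x) = 5·x + 2   ⇒   f'(x) = 5
  g(x) = 5·x^2   ⇒   g'(x) = 10·x
  lim(x→∞) f'(x)/g'(x) = lim(x→∞) (5)/(10·x)
  = 0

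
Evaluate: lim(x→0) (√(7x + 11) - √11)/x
This is a standard limit.

Factor or rationalize the expression:
  lim(x→0) (√(7x + 11) - √11)/x = 7·sqrt(11)/22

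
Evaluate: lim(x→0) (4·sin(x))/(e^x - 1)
This is a 0/0 indeterminate form.

Apply L'Hôpital's rule: differentiate numerator and denominator separately.
  f(x) = 4·sin(x)   ⇒   f'(x) = 4·cos(x)
  g(x) = e^(x) - 1   ⇒   g'(x) = e^(x)
  lim(x→0) f'(x)/g'(x) = lim(x→0) (4·cos(x))/(e^(x))
  = 4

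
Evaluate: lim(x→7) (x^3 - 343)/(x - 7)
This is a standard limit.

Factor or rationalize the expression:
  lim(x→7) (x^3 - 343)/(x - 7) = 147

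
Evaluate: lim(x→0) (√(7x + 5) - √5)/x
This is a standard limit.

Factor or rationalize the expression:
  lim(x→0) (√(7x + 5) - √5)/x = 7·sqrt(5)/10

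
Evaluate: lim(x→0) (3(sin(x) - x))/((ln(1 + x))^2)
This is a 0/0 indeterminate form.

Apply L'Hôpital's rule: differentiate numerator and denominator separately.
  f(x) = -3·x + 3·sin(x)   ⇒   f'(x) = 3·cos(x) - 3
  g(x) = ln(x + 1)^2   ⇒   g'(x) = 2·ln(x + 1)/(x + 1)
  lim(x→0) f'(x)/g'(x) = lim(x→0) (3·cos(x) - 3)/(2·ln(x + 1)/(x + 1))
  = 0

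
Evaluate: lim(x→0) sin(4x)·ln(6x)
This is a 0·∞ indeterminate form.

Rewrite 0·∞ as a quotient (0/0 or ∞/∞ form), then apply L'Hôpital's rule:
  lim(x→0) sin(4x)·ln(6x) = 0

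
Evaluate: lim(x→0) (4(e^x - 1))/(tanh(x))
This is a 0/0 indeterminate form.

Apply L'Hôpital's rule: differentiate numerator and denominator separately.
  f(x) = 4·e^(x) - 4   ⇒   f'(x) = 4·e^(x)
  g(x) = tanh(x)   ⇒   g'(x) = 1 - tanh(x)^2
  lim(x→0) f'(x)/g'(x) = lim(x→0) (4·e^(x))/(1 - tanh(x)^2)
  = 4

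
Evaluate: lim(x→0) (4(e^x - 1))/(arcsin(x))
This is a 0/0 indeterminate form.

Apply L'Hôpital's rule: differentiate numerator and denominator separately.
  f(x) = 4·e^(x) - 4   ⇒   f'(x) = 4·e^(x)
  g(x) = asin(x)   ⇒   g'(x) = 1/sqrt(1 - x^2)
  lim(x→0) f'(x)/g'(x) = lim(x→0) (4·e^(x))/(1/sqrt(1 - x^2))
  = 4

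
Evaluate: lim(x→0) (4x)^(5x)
This is an exponential indeterminate form.

For exponential indeterminate forms, take the natural log:
  Let L = lim(x→0) (4x)^(5x)
  Then ln(L) = lim(x→0) [exponent × ln(base)]
  Evaluate using L'Hôpital or standard limits, then exponentiate.
  L = 1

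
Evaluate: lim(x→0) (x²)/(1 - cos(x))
This is a 0/0 indeterminate form.

Apply L'Hôpital's rule: differentiate numerator and denominator separately.
  f(x) = x^2   ⇒   f'(x) = 2·x
  g(x) = 1 - cos(x)   ⇒   g'(x) = sin(x)
  lim(x→0) f'(x)/g'(x) = lim(x→0) (2·x)/(sin(x))
  = 2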